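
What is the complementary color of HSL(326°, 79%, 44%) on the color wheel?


Complement = opposite side of color wheel = hue + 180°
H' = (326 + 180) mod 360 = 146°
S and L unchanged.
= HSL(146°, 79%, 44%)


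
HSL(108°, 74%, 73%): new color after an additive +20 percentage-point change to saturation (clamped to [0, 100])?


Original S = 74%
Adjustment = +20 percentage points
New S = 74 + (20) = 94
Clamp to [0, 100] → 94
= HSL(108°, 94%, 73%)


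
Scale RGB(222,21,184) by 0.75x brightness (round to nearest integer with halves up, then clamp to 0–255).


Multiply each channel by 0.75, round half up, clamp to [0, 255]
R: 222×0.75 = 166.5 → round → 167
G: 21×0.75 = 15.75 → round → 16
B: 184×0.75 = 138
= RGB(167, 16, 138)


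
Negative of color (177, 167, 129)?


Invert: (255-R, 255-G, 255-B)
R: 255-177 = 78
G: 255-167 = 88
B: 255-129 = 126
= RGB(78, 88, 126)


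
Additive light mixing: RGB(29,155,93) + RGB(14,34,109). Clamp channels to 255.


Additive: each channel = min(255, C₁+C₂)
R: 29+14 = 43 → 43
G: 155+34 = 189 → 189
B: 93+109 = 202 → 202
= RGB(43, 189, 202)


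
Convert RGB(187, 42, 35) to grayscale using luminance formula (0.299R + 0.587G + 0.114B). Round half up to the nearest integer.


Gray = 0.299×R + 0.587×G + 0.114×B
Gray = 0.299×187 + 0.587×42 + 0.114×35
Gray = 55.913 + 24.654 + 3.990
Gray = 84.557 → round half up → 85
Gray = 85


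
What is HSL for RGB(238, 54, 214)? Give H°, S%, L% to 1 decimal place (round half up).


Normalize: R'=238/255≈0.9333, G'=54/255≈0.2118, B'=214/255≈0.8392
Max=238/255, Min=54/255, Δ=Max-Min=184/255
L = (Max+Min)/2 = (238+54)/510 = 292/510 = 0.57254… → L = 57.3%
L > 0.5 → S = Δ/(2-Max-Min) = 184/(510-238-54) = 184/218 = 0.84403… → S = 84.4%
(the 1/255 factors cancel in S and H, so raw channel differences can be used)
Max is R' → H = 60 × (((G-B)/Δ) mod 6) = 60 × (((54-214)/184) mod 6)
  (-160)/184 = -0.8695…; negative, so add 6 → 5.1304…
  H = 60 × 5.1304… = 307.826…° → H = 307.8°
= HSL(307.8°, 84.4%, 57.3%)


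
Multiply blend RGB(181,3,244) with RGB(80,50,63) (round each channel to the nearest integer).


Multiply: C = A×B/255, rounded to nearest integer
R: 181×80/255 = 14480/255 ≈ 56.784 → 57
G: 3×50/255 = 150/255 ≈ 0.588 → 1
B: 244×63/255 = 15372/255 ≈ 60.282 → 60
= RGB(57, 1, 60)


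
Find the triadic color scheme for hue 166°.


Triadic: equally spaced at 120° intervals
H1 = 166°
H2 = (166 + 120) mod 360 = 286°
H3 = (166 + 240) mod 360 = 46°
Triadic = 166°, 286°, 46°


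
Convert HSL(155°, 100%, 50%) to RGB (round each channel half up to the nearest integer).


H=155°, S=1.00, L=0.50
C = (1-|2L-1|)×S = (1-|0.00|)×1.00 = 1
H' = H/60 = 155/60 ≈ 2.5833; X = C×(1-|H' mod 2 - 1|) ≈ 0.5833
m = L - C/2 = 0.50 - 0.5 = 0
Sector ⌊H'⌋ = 2 → (R',G',B') = (0.0, 1.0, ≈0.5833)
RGB = ((R'+m)×255, (G'+m)×255, (B'+m)×255) = (0.0, 255.0, 148.75)
Round half up → RGB(0, 255, 149)


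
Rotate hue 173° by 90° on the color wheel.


New hue = (H + rotation) mod 360
New hue = (173 + 90) mod 360
= 263 mod 360
= 263°


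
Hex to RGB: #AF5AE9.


AF → 175 (R)
5A → 90 (G)
E9 → 233 (B)
= RGB(175, 90, 233)


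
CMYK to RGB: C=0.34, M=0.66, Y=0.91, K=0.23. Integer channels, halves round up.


R = 255 × (1-C) × (1-K) = 255 × 0.66 × 0.77 = 129.591 → 130
G = 255 × (1-M) × (1-K) = 255 × 0.34 × 0.77 = 66.759 → 67
B = 255 × (1-Y) × (1-K) = 255 × 0.09 × 0.77 = 17.6715 → 18
= RGB(130, 67, 18)


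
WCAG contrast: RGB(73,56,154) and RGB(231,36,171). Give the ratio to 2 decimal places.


Linearize each sRGB channel c=v/255: c/12.92 if c ≤ 0.04045 else ((c+0.055)/1.055)^2.4
L = 0.2126×R_lin + 0.7152×G_lin + 0.0722×B_lin
Color 1 (73,56,154):
  R=73: 73/255≈0.2863 > 0.04045 → ((0.2863+0.055)/1.055)^2.4 ≈ 0.06663
  G=56: 56/255≈0.2196 > 0.04045 → ((0.2196+0.055)/1.055)^2.4 ≈ 0.03955
  B=154: 154/255≈0.6039 > 0.04045 → ((0.6039+0.055)/1.055)^2.4 ≈ 0.32314
  L1 = 0.2126×0.06663 + 0.7152×0.03955 + 0.0722×0.32314 ≈ 0.06578
Color 2 (231,36,171):
  R=231: 231/255≈0.9059 > 0.04045 → ((0.9059+0.055)/1.055)^2.4 ≈ 0.79910
  G=36: 36/255≈0.1412 > 0.04045 → ((0.1412+0.055)/1.055)^2.4 ≈ 0.01764
  B=171: 171/255≈0.6706 > 0.04045 → ((0.6706+0.055)/1.055)^2.4 ≈ 0.40724
  L2 = 0.2126×0.79910 + 0.7152×0.01764 + 0.0722×0.40724 ≈ 0.21191
Lighter = 0.21191, Darker = 0.06578
Ratio = (L_lighter + 0.05) / (L_darker + 0.05)
Ratio = (0.21191 + 0.05) / (0.06578 + 0.05) = 0.26191 / 0.11578 ≈ 2.2621
Ratio ≈ 2.26:1


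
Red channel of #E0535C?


Color: #E0535C
R = E0 = 224
G = 53 = 83
B = 5C = 92
Red = 224


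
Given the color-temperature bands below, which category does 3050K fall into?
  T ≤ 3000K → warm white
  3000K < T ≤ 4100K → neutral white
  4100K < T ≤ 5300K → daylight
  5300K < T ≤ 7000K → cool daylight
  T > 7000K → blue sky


Temperature: 3050K
3000K < 3050K ≤ 4100K → neutral white
Classification: neutral white


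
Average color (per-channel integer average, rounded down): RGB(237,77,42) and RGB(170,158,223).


Midpoint: each channel = ⌊(C₁+C₂)/2⌋
R: ⌊(237+170)/2⌋ = 203
G: ⌊(77+158)/2⌋ = 117
B: ⌊(42+223)/2⌋ = 132
= RGB(203, 117, 132)


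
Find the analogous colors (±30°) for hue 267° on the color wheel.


Base hue: 267°
Left analog: (267 - 30) mod 360 = 237°
Right analog: (267 + 30) mod 360 = 297°
Analogous hues = 237° and 297°


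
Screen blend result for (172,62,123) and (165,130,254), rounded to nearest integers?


Screen: C = 255 - (255-A)×(255-B)/255, rounded to nearest integer
R: 255 - (255-172)×(255-165)/255 = 255 - 7470/255 ≈ 255 - 29.294 = 225.706 → 226
G: 255 - (255-62)×(255-130)/255 = 255 - 24125/255 ≈ 255 - 94.608 = 160.392 → 160
B: 255 - (255-123)×(255-254)/255 = 255 - 132/255 ≈ 255 - 0.518 = 254.482 → 254
= RGB(226, 160, 254)


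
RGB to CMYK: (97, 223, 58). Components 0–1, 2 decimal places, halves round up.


R'=97/255≈0.3804, G'=223/255≈0.8745, B'=58/255≈0.2275
K = 1 - max(R',G',B') = 1 - 223/255 = 32/255 = 0.12549… → 0.13
(1-R'-K)/(1-K) simplifies to (max-R)/max with max = 223:
C = (223-97)/223 = 126/223 = 0.56502… → 0.57
M = (223-223)/223 = 0/223 = 0 → 0.00
Y = (223-58)/223 = 165/223 = 0.73991… → 0.74
= CMYK(0.57, 0.00, 0.74, 0.13)


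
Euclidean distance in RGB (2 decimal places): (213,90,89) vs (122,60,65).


d = √[(R₁-R₂)² + (G₁-G₂)² + (B₁-B₂)²]
d = √[(213-122)² + (90-60)² + (89-65)²]
d = √[8281 + 900 + 576]
d = √9757
d ≈ 98.78


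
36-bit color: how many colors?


Colors = 2^bits = 2^36
= 68,719,476,736 colors


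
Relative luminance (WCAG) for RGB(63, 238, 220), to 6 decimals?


Linearize each channel (sRGB transfer function): c = v/255; c_lin = c/12.92 if c ≤ 0.04045, else ((c+0.055)/1.055)^2.4
  R: 63/255 ≈ 0.247059 > 0.04045 → ((0.247059+0.055)/1.055)^2.4 ≈ 0.049707
  G: 238/255 ≈ 0.933333 > 0.04045 → ((0.933333+0.055)/1.055)^2.4 ≈ 0.854993
  B: 220/255 ≈ 0.862745 > 0.04045 → ((0.862745+0.055)/1.055)^2.4 ≈ 0.715694
R_lin = 0.049707, G_lin = 0.854993, B_lin = 0.715694
L = 0.2126×R + 0.7152×G + 0.0722×B
L = 0.2126×0.049707 + 0.7152×0.854993 + 0.0722×0.715694
L ≈ 0.673731


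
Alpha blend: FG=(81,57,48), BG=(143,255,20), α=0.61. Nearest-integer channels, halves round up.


C = α×F + (1-α)×B, with 1-α = 0.39
R: 0.61×81 + 0.39×143 = 49.41 + 55.77 = 105.18 → 105
G: 0.61×57 + 0.39×255 = 34.77 + 99.45 = 134.22 → 134
B: 0.61×48 + 0.39×20 = 29.28 + 7.80 = 37.08 → 37
= RGB(105, 134, 37)


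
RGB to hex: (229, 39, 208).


R = 229 → E5 (hex)
G = 39 → 27 (hex)
B = 208 → D0 (hex)
Hex = #E527D0


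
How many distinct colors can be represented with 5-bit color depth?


Colors = 2^bits = 2^5
= 32 colors


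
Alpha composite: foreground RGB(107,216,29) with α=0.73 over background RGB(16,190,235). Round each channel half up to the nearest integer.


C = α×F + (1-α)×B, with 1-α = 0.27
R: 0.73×107 + 0.27×16 = 78.11 + 4.32 = 82.43 → 82
G: 0.73×216 + 0.27×190 = 157.68 + 51.30 = 208.98 → 209
B: 0.73×29 + 0.27×235 = 21.17 + 63.45 = 84.62 → 85
= RGB(82, 209, 85)


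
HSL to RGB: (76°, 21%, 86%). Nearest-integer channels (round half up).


H=76°, S=0.21, L=0.86
C = (1-|2L-1|)×S = (1-|0.72|)×0.21 = 0.0588
H' = H/60 = 76/60 ≈ 1.2667; X = C×(1-|H' mod 2 - 1|) = 0.04312
m = L - C/2 = 0.86 - 0.0294 = 0.8306
Sector ⌊H'⌋ = 1 → (R',G',B') = (0.04312, 0.0588, 0.0)
RGB = ((R'+m)×255, (G'+m)×255, (B'+m)×255) = (222.7986, 226.797, 211.803)
Round half up → RGB(223, 227, 212)


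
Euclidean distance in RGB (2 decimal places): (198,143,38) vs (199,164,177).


d = √[(R₁-R₂)² + (G₁-G₂)² + (B₁-B₂)²]
d = √[(198-199)² + (143-164)² + (38-177)²]
d = √[1 + 441 + 19321]
d = √19763
d ≈ 140.58


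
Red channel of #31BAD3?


Color: #31BAD3
R = 31 = 49
G = BA = 186
B = D3 = 211
Red = 49


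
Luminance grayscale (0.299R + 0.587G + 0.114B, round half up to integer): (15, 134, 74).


Gray = 0.299×R + 0.587×G + 0.114×B
Gray = 0.299×15 + 0.587×134 + 0.114×74
Gray = 4.485 + 78.658 + 8.436
Gray = 91.579 → round half up → 92
Gray = 92


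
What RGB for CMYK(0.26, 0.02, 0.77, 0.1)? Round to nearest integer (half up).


R = 255 × (1-C) × (1-K) = 255 × 0.74 × 0.90 = 169.83 → 170
G = 255 × (1-M) × (1-K) = 255 × 0.98 × 0.90 = 224.91 → 225
B = 255 × (1-Y) × (1-K) = 255 × 0.23 × 0.90 = 52.785 → 53
= RGB(170, 225, 53)


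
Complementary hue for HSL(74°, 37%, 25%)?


Complement = opposite side of color wheel = hue + 180°
H' = (74 + 180) mod 360 = 254°
S and L unchanged.
= HSL(254°, 37%, 25%)


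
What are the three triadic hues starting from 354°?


Triadic: equally spaced at 120° intervals
H1 = 354°
H2 = (354 + 120) mod 360 = 114°
H3 = (354 + 240) mod 360 = 234°
Triadic = 354°, 114°, 234°


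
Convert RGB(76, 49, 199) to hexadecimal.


R = 76 → 4C (hex)
G = 49 → 31 (hex)
B = 199 → C7 (hex)
Hex = #4C31C7


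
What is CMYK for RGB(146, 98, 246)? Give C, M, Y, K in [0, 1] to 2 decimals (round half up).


R'=146/255≈0.5725, G'=98/255≈0.3843, B'=246/255≈0.9647
K = 1 - max(R',G',B') = 1 - 246/255 = 9/255 = 0.03529… → 0.04
(1-R'-K)/(1-K) simplifies to (max-R)/max with max = 246:
C = (246-146)/246 = 100/246 = 0.40650… → 0.41
M = (246-98)/246 = 148/246 = 0.60162… → 0.60
Y = (246-246)/246 = 0/246 = 0 → 0.00
= CMYK(0.41, 0.60, 0.00, 0.04)


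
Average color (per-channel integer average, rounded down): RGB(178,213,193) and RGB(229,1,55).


Midpoint: each channel = ⌊(C₁+C₂)/2⌋
R: ⌊(178+229)/2⌋ = 203
G: ⌊(213+1)/2⌋ = 107
B: ⌊(193+55)/2⌋ = 124
= RGB(203, 107, 124)


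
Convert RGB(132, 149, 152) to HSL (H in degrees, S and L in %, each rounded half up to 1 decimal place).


Normalize: R'=132/255≈0.5176, G'=149/255≈0.5843, B'=152/255≈0.5961
Max=152/255, Min=132/255, Δ=Max-Min=20/255
L = (Max+Min)/2 = (152+132)/510 = 284/510 = 0.55686… → L = 55.7%
L > 0.5 → S = Δ/(2-Max-Min) = 20/(510-152-132) = 20/226 = 0.08849… → S = 8.8%
(the 1/255 factors cancel in S and H, so raw channel differences can be used)
Max is B' → H = 60 × ((R-G)/Δ + 4) = 60 × ((132-149)/20 + 4)
  -17/20 + 4 = -0.85 + 4 = 3.15
  H = 60 × 3.15 = 189° → H = 189.0°
= HSL(189.0°, 8.8%, 55.7%)


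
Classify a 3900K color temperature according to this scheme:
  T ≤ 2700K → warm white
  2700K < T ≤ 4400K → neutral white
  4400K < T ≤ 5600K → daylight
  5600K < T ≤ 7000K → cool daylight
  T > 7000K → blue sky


Temperature: 3900K
2700K < 3900K ≤ 4400K → neutral white
Classification: neutral white


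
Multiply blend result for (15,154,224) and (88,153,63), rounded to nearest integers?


Multiply: C = A×B/255, rounded to nearest integer
R: 15×88/255 = 1320/255 ≈ 5.176 → 5
G: 154×153/255 = 23562/255 ≈ 92.400 → 92
B: 224×63/255 = 14112/255 ≈ 55.341 → 55
= RGB(5, 92, 55)


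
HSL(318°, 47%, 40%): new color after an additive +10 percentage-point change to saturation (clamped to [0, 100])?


Original S = 47%
Adjustment = +10 percentage points
New S = 47 + (10) = 57
Clamp to [0, 100] → 57
= HSL(318°, 57%, 40%)


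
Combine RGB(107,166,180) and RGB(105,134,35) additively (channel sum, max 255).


Additive: each channel = min(255, C₁+C₂)
R: 107+105 = 212 → 212
G: 166+134 = 300 → 255
B: 180+35 = 215 → 215
= RGB(212, 255, 215)


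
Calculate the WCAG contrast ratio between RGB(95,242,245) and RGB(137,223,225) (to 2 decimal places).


Linearize each sRGB channel c=v/255: c/12.92 if c ≤ 0.04045 else ((c+0.055)/1.055)^2.4
L = 0.2126×R_lin + 0.7152×G_lin + 0.0722×B_lin
Color 1 (95,242,245):
  R=95: 95/255≈0.3725 > 0.04045 → ((0.3725+0.055)/1.055)^2.4 ≈ 0.11444
  G=242: 242/255≈0.9490 > 0.04045 → ((0.9490+0.055)/1.055)^2.4 ≈ 0.88792
  B=245: 245/255≈0.9608 > 0.04045 → ((0.9608+0.055)/1.055)^2.4 ≈ 0.91310
  L1 = 0.2126×0.11444 + 0.7152×0.88792 + 0.0722×0.91310 ≈ 0.72530
Color 2 (137,223,225):
  R=137: 137/255≈0.5373 > 0.04045 → ((0.5373+0.055)/1.055)^2.4 ≈ 0.25016
  G=223: 223/255≈0.8745 > 0.04045 → ((0.8745+0.055)/1.055)^2.4 ≈ 0.73791
  B=225: 225/255≈0.8824 > 0.04045 → ((0.8824+0.055)/1.055)^2.4 ≈ 0.75294
  L2 = 0.2126×0.25016 + 0.7152×0.73791 + 0.0722×0.75294 ≈ 0.63530
Lighter = 0.72530, Darker = 0.63530
Ratio = (L_lighter + 0.05) / (L_darker + 0.05)
Ratio = (0.72530 + 0.05) / (0.63530 + 0.05) = 0.77530 / 0.68530 ≈ 1.1313
Ratio ≈ 1.13:1


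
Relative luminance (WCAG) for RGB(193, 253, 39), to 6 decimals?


Linearize each channel (sRGB transfer function): c = v/255; c_lin = c/12.92 if c ≤ 0.04045, else ((c+0.055)/1.055)^2.4
  R: 193/255 ≈ 0.756863 > 0.04045 → ((0.756863+0.055)/1.055)^2.4 ≈ 0.533276
  G: 253/255 ≈ 0.992157 > 0.04045 → ((0.992157+0.055)/1.055)^2.4 ≈ 0.982251
  B: 39/255 ≈ 0.152941 > 0.04045 → ((0.152941+0.055)/1.055)^2.4 ≈ 0.020289
R_lin = 0.533276, G_lin = 0.982251, B_lin = 0.020289
L = 0.2126×R + 0.7152×G + 0.0722×B
L = 0.2126×0.533276 + 0.7152×0.982251 + 0.0722×0.020289
L ≈ 0.817345


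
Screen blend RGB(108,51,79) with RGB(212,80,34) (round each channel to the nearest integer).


Screen: C = 255 - (255-A)×(255-B)/255, rounded to nearest integer
R: 255 - (255-108)×(255-212)/255 = 255 - 6321/255 ≈ 255 - 24.788 = 230.212 → 230
G: 255 - (255-51)×(255-80)/255 = 255 - 35700/255 ≈ 255 - 140.000 = 115.000 → 115
B: 255 - (255-79)×(255-34)/255 = 255 - 38896/255 ≈ 255 - 152.533 = 102.467 → 102
= RGB(230, 115, 102)


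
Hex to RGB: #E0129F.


E0 → 224 (R)
12 → 18 (G)
9F → 159 (B)
= RGB(224, 18, 159)


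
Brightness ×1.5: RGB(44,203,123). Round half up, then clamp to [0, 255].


Multiply each channel by 1.5, round half up, clamp to [0, 255]
R: 44×1.5 = 66
G: 203×1.5 = 304.5 → round → 305 → clamp → 255
B: 123×1.5 = 184.5 → round → 185
= RGB(66, 255, 185)


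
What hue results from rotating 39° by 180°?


New hue = (H + rotation) mod 360
New hue = (39 + 180) mod 360
= 219 mod 360
= 219°


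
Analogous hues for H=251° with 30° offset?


Base hue: 251°
Left analog: (251 - 30) mod 360 = 221°
Right analog: (251 + 30) mod 360 = 281°
Analogous hues = 221° and 281°


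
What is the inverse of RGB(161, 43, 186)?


Invert: (255-R, 255-G, 255-B)
R: 255-161 = 94
G: 255-43 = 212
B: 255-186 = 69
= RGB(94, 212, 69)


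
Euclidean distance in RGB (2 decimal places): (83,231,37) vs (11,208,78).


d = √[(R₁-R₂)² + (G₁-G₂)² + (B₁-B₂)²]
d = √[(83-11)² + (231-208)² + (37-78)²]
d = √[5184 + 529 + 1681]
d = √7394
d ≈ 85.99


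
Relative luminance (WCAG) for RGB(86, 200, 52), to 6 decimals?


Linearize each channel (sRGB transfer function): c = v/255; c_lin = c/12.92 if c ≤ 0.04045, else ((c+0.055)/1.055)^2.4
  R: 86/255 ≈ 0.337255 > 0.04045 → ((0.337255+0.055)/1.055)^2.4 ≈ 0.093059
  G: 200/255 ≈ 0.784314 > 0.04045 → ((0.784314+0.055)/1.055)^2.4 ≈ 0.577580
  B: 52/255 ≈ 0.203922 > 0.04045 → ((0.203922+0.055)/1.055)^2.4 ≈ 0.034340
R_lin = 0.093059, G_lin = 0.577580, B_lin = 0.034340
L = 0.2126×R + 0.7152×G + 0.0722×B
L = 0.2126×0.093059 + 0.7152×0.577580 + 0.0722×0.034340
L ≈ 0.435349


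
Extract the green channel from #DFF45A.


Color: #DFF45A
R = DF = 223
G = F4 = 244
B = 5A = 90
Green = 244


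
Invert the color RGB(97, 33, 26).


Invert: (255-R, 255-G, 255-B)
R: 255-97 = 158
G: 255-33 = 222
B: 255-26 = 229
= RGB(158, 222, 229)


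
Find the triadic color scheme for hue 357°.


Triadic: equally spaced at 120° intervals
H1 = 357°
H2 = (357 + 120) mod 360 = 117°
H3 = (357 + 240) mod 360 = 237°
Triadic = 357°, 117°, 237°


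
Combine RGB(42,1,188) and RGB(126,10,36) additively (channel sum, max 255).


Additive: each channel = min(255, C₁+C₂)
R: 42+126 = 168 → 168
G: 1+10 = 11 → 11
B: 188+36 = 224 → 224
= RGB(168, 11, 224)


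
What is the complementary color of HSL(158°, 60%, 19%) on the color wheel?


Complement = opposite side of color wheel = hue + 180°
H' = (158 + 180) mod 360 = 338°
S and L unchanged.
= HSL(338°, 60%, 19%)


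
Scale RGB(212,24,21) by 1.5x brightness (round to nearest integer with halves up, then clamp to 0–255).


Multiply each channel by 1.5, round half up, clamp to [0, 255]
R: 212×1.5 = 318 → clamp → 255
G: 24×1.5 = 36
B: 21×1.5 = 31.5 → round → 32
= RGB(255, 36, 32)


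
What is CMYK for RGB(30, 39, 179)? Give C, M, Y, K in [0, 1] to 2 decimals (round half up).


R'=30/255≈0.1176, G'=39/255≈0.1529, B'=179/255≈0.7020
K = 1 - max(R',G',B') = 1 - 179/255 = 76/255 = 0.29803… → 0.30
(1-R'-K)/(1-K) simplifies to (max-R)/max with max = 179:
C = (179-30)/179 = 149/179 = 0.83240… → 0.83
M = (179-39)/179 = 140/179 = 0.78212… → 0.78
Y = (179-179)/179 = 0/179 = 0 → 0.00
= CMYK(0.83, 0.78, 0.00, 0.30)


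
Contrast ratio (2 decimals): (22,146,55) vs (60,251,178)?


Linearize each sRGB channel c=v/255: c/12.92 if c ≤ 0.04045 else ((c+0.055)/1.055)^2.4
L = 0.2126×R_lin + 0.7152×G_lin + 0.0722×B_lin
Color 1 (22,146,55):
  R=22: 22/255≈0.0863 > 0.04045 → ((0.0863+0.055)/1.055)^2.4 ≈ 0.00802
  G=146: 146/255≈0.5725 > 0.04045 → ((0.5725+0.055)/1.055)^2.4 ≈ 0.28744
  B=55: 55/255≈0.2157 > 0.04045 → ((0.2157+0.055)/1.055)^2.4 ≈ 0.03820
  L1 = 0.2126×0.00802 + 0.7152×0.28744 + 0.0722×0.03820 ≈ 0.21004
Color 2 (60,251,178):
  R=60: 60/255≈0.2353 > 0.04045 → ((0.2353+0.055)/1.055)^2.4 ≈ 0.04519
  G=251: 251/255≈0.9843 > 0.04045 → ((0.9843+0.055)/1.055)^2.4 ≈ 0.96469
  B=178: 178/255≈0.6980 > 0.04045 → ((0.6980+0.055)/1.055)^2.4 ≈ 0.44520
  L2 = 0.2126×0.04519 + 0.7152×0.96469 + 0.0722×0.44520 ≈ 0.73169
Lighter = 0.73169, Darker = 0.21004
Ratio = (L_lighter + 0.05) / (L_darker + 0.05)
Ratio = (0.73169 + 0.05) / (0.21004 + 0.05) = 0.78169 / 0.26004 ≈ 3.0060
Ratio ≈ 3.01:1


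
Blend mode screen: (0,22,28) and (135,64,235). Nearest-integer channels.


Screen: C = 255 - (255-A)×(255-B)/255, rounded to nearest integer
R: 255 - (255-0)×(255-135)/255 = 255 - 30600/255 ≈ 255 - 120.000 = 135.000 → 135
G: 255 - (255-22)×(255-64)/255 = 255 - 44503/255 ≈ 255 - 174.522 = 80.478 → 80
B: 255 - (255-28)×(255-235)/255 = 255 - 4540/255 ≈ 255 - 17.804 = 237.196 → 237
= RGB(135, 80, 237)


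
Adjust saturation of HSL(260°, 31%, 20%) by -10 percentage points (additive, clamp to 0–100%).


Original S = 31%
Adjustment = -10 percentage points
New S = 31 + (-10) = 21
Clamp to [0, 100] → 21
= HSL(260°, 21%, 20%)


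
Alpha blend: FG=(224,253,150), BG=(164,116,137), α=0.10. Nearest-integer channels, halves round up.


C = α×F + (1-α)×B, with 1-α = 0.90
R: 0.10×224 + 0.90×164 = 22.40 + 147.60 = 170.00 → 170
G: 0.10×253 + 0.90×116 = 25.30 + 104.40 = 129.70 → 130
B: 0.10×150 + 0.90×137 = 15.00 + 123.30 = 138.30 → 138
= RGB(170, 130, 138)


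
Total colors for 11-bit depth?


Colors = 2^bits = 2^11
= 2,048 colors


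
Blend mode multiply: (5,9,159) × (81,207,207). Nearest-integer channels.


Multiply: C = A×B/255, rounded to nearest integer
R: 5×81/255 = 405/255 ≈ 1.588 → 2
G: 9×207/255 = 1863/255 ≈ 7.306 → 7
B: 159×207/255 = 32913/255 ≈ 129.071 → 129
= RGB(2, 7, 129)


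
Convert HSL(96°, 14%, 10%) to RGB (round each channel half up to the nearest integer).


H=96°, S=0.14, L=0.10
C = (1-|2L-1|)×S = (1-|-0.80|)×0.14 = 0.028
H' = H/60 = 96/60 ≈ 1.6000; X = C×(1-|H' mod 2 - 1|) = 0.0112
m = L - C/2 = 0.10 - 0.014 = 0.086
Sector ⌊H'⌋ = 1 → (R',G',B') = (0.0112, 0.028, 0.0)
RGB = ((R'+m)×255, (G'+m)×255, (B'+m)×255) = (24.786, 29.07, 21.93)
Round half up → RGB(25, 29, 22)


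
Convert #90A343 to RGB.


90 → 144 (R)
A3 → 163 (G)
43 → 67 (B)
= RGB(144, 163, 67)


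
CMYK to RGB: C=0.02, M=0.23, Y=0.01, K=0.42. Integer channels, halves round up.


R = 255 × (1-C) × (1-K) = 255 × 0.98 × 0.58 = 144.942 → 145
G = 255 × (1-M) × (1-K) = 255 × 0.77 × 0.58 = 113.883 → 114
B = 255 × (1-Y) × (1-K) = 255 × 0.99 × 0.58 = 146.421 → 146
= RGB(145, 114, 146)


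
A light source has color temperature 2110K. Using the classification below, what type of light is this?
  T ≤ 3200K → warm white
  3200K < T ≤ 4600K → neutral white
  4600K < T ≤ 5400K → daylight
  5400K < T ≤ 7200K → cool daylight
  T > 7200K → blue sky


Temperature: 2110K
2110K ≤ 3200K → warm white
Classification: warm white


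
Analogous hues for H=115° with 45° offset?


Base hue: 115°
Left analog: (115 - 45) mod 360 = 70°
Right analog: (115 + 45) mod 360 = 160°
Analogous hues = 70° and 160°


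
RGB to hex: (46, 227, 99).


R = 46 → 2E (hex)
G = 227 → E3 (hex)
B = 99 → 63 (hex)
Hex = #2EE363


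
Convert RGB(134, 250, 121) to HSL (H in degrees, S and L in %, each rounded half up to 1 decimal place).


Normalize: R'=134/255≈0.5255, G'=250/255≈0.9804, B'=121/255≈0.4745
Max=250/255, Min=121/255, Δ=Max-Min=129/255
L = (Max+Min)/2 = (250+121)/510 = 371/510 = 0.72745… → L = 72.7%
L > 0.5 → S = Δ/(2-Max-Min) = 129/(510-250-121) = 129/139 = 0.92805… → S = 92.8%
(the 1/255 factors cancel in S and H, so raw channel differences can be used)
Max is G' → H = 60 × ((B-R)/Δ + 2) = 60 × ((121-134)/129 + 2)
  -13/129 + 2 = -0.1007… + 2 = 1.8992…
  H = 60 × 1.8992… = 113.953…° → H = 114.0°
= HSL(114.0°, 92.8%, 72.7%)


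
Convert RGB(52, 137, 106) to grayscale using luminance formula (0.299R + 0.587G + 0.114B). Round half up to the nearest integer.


Gray = 0.299×R + 0.587×G + 0.114×B
Gray = 0.299×52 + 0.587×137 + 0.114×106
Gray = 15.548 + 80.419 + 12.084
Gray = 108.051 → round half up → 108
Gray = 108


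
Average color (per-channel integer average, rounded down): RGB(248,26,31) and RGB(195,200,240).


Midpoint: each channel = ⌊(C₁+C₂)/2⌋
R: ⌊(248+195)/2⌋ = 221
G: ⌊(26+200)/2⌋ = 113
B: ⌊(31+240)/2⌋ = 135
= RGB(221, 113, 135)


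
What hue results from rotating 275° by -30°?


New hue = (H + rotation) mod 360
New hue = (275 -30) mod 360
= 245 mod 360
= 245°


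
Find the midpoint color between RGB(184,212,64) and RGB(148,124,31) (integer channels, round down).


Midpoint: each channel = ⌊(C₁+C₂)/2⌋
R: ⌊(184+148)/2⌋ = 166
G: ⌊(212+124)/2⌋ = 168
B: ⌊(64+31)/2⌋ = 47
= RGB(166, 168, 47)


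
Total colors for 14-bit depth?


Colors = 2^bits = 2^14
= 16,384 colors


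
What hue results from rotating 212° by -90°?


New hue = (H + rotation) mod 360
New hue = (212 -90) mod 360
= 122 mod 360
= 122°


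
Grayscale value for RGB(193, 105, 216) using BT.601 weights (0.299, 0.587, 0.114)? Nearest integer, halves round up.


Gray = 0.299×R + 0.587×G + 0.114×B
Gray = 0.299×193 + 0.587×105 + 0.114×216
Gray = 57.707 + 61.635 + 24.624
Gray = 143.966 → round half up → 144
Gray = 144


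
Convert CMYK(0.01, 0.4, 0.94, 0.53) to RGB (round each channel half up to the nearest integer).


R = 255 × (1-C) × (1-K) = 255 × 0.99 × 0.47 = 118.6515 → 119
G = 255 × (1-M) × (1-K) = 255 × 0.60 × 0.47 = 71.91 → 72
B = 255 × (1-Y) × (1-K) = 255 × 0.06 × 0.47 = 7.191 → 7
= RGB(119, 72, 7)


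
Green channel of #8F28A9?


Color: #8F28A9
R = 8F = 143
G = 28 = 40
B = A9 = 169
Green = 40


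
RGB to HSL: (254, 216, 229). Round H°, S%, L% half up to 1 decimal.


Normalize: R'=254/255≈0.9961, G'=216/255≈0.8471, B'=229/255≈0.8980
Max=254/255, Min=216/255, Δ=Max-Min=38/255
L = (Max+Min)/2 = (254+216)/510 = 470/510 = 0.92156… → L = 92.2%
L > 0.5 → S = Δ/(2-Max-Min) = 38/(510-254-216) = 38/40 = 0.95 → S = 95.0%
(the 1/255 factors cancel in S and H, so raw channel differences can be used)
Max is R' → H = 60 × (((G-B)/Δ) mod 6) = 60 × (((216-229)/38) mod 6)
  (-13)/38 = -0.3421…; negative, so add 6 → 5.6578…
  H = 60 × 5.6578… = 339.473…° → H = 339.5°
= HSL(339.5°, 95.0%, 92.2%)


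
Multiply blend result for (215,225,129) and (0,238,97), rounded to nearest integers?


Multiply: C = A×B/255, rounded to nearest integer
R: 215×0/255 = 0/255 ≈ 0.000 → 0
G: 225×238/255 = 53550/255 ≈ 210.000 → 210
B: 129×97/255 = 12513/255 ≈ 49.071 → 49
= RGB(0, 210, 49)


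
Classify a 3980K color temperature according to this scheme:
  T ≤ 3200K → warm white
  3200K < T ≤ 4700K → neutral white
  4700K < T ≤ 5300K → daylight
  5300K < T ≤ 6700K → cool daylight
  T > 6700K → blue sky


Temperature: 3980K
3200K < 3980K ≤ 4700K → neutral white
Classification: neutral white


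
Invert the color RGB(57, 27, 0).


Invert: (255-R, 255-G, 255-B)
R: 255-57 = 198
G: 255-27 = 228
B: 255-0 = 255
= RGB(198, 228, 255)


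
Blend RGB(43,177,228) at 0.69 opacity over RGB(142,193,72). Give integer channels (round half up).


C = α×F + (1-α)×B, with 1-α = 0.31
R: 0.69×43 + 0.31×142 = 29.67 + 44.02 = 73.69 → 74
G: 0.69×177 + 0.31×193 = 122.13 + 59.83 = 181.96 → 182
B: 0.69×228 + 0.31×72 = 157.32 + 22.32 = 179.64 → 180
= RGB(74, 182, 180)


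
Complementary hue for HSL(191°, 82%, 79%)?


Complement = opposite side of color wheel = hue + 180°
H' = (191 + 180) mod 360 = 11°
S and L unchanged.
= HSL(11°, 82%, 79%)


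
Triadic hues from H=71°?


Triadic: equally spaced at 120° intervals
H1 = 71°
H2 = (71 + 120) mod 360 = 191°
H3 = (71 + 240) mod 360 = 311°
Triadic = 71°, 191°, 311°


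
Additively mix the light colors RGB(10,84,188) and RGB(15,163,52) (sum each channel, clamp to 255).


Additive: each channel = min(255, C₁+C₂)
R: 10+15 = 25 → 25
G: 84+163 = 247 → 247
B: 188+52 = 240 → 240
= RGB(25, 247, 240)


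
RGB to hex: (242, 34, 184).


R = 242 → F2 (hex)
G = 34 → 22 (hex)
B = 184 → B8 (hex)
Hex = #F222B8


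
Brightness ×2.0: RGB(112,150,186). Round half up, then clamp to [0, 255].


Multiply each channel by 2.0, round half up, clamp to [0, 255]
R: 112×2.0 = 224
G: 150×2.0 = 300 → clamp → 255
B: 186×2.0 = 372 → clamp → 255
= RGB(224, 255, 255)


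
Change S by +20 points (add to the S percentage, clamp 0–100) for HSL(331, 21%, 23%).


Original S = 21%
Adjustment = +20 percentage points
New S = 21 + (20) = 41
Clamp to [0, 100] → 41
= HSL(331°, 41%, 23%)


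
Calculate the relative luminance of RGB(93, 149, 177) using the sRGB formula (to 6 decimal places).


Linearize each channel (sRGB transfer function): c = v/255; c_lin = c/12.92 if c ≤ 0.04045, else ((c+0.055)/1.055)^2.4
  R: 93/255 ≈ 0.364706 > 0.04045 → ((0.364706+0.055)/1.055)^2.4 ≈ 0.109462
  G: 149/255 ≈ 0.584314 > 0.04045 → ((0.584314+0.055)/1.055)^2.4 ≈ 0.300544
  B: 177/255 ≈ 0.694118 > 0.04045 → ((0.694118+0.055)/1.055)^2.4 ≈ 0.439657
R_lin = 0.109462, G_lin = 0.300544, B_lin = 0.439657
L = 0.2126×R + 0.7152×G + 0.0722×B
L = 0.2126×0.109462 + 0.7152×0.300544 + 0.0722×0.439657
L ≈ 0.269964


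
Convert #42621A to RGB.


42 → 66 (R)
62 → 98 (G)
1A → 26 (B)
= RGB(66, 98, 26)


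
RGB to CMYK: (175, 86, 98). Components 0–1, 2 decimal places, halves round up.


R'=175/255≈0.6863, G'=86/255≈0.3373, B'=98/255≈0.3843
K = 1 - max(R',G',B') = 1 - 175/255 = 80/255 = 0.31372… → 0.31
(1-R'-K)/(1-K) simplifies to (max-R)/max with max = 175:
C = (175-175)/175 = 0/175 = 0 → 0.00
M = (175-86)/175 = 89/175 = 0.50857… → 0.51
Y = (175-98)/175 = 77/175 = 0.44 → 0.44
= CMYK(0.00, 0.51, 0.44, 0.31)


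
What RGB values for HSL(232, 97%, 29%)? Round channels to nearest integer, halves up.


H=232°, S=0.97, L=0.29
C = (1-|2L-1|)×S = (1-|-0.42|)×0.97 = 0.5626
H' = H/60 = 232/60 ≈ 3.8667; X = C×(1-|H' mod 2 - 1|) ≈ 0.0750
m = L - C/2 = 0.29 - 0.2813 = 0.0087
Sector ⌊H'⌋ = 3 → (R',G',B') = (0.0, ≈0.0750, 0.5626)
RGB = ((R'+m)×255, (G'+m)×255, (B'+m)×255) = (2.2185, 21.3469, 145.6815)
Round half up → RGB(2, 21, 146)


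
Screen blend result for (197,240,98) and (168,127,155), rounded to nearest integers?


Screen: C = 255 - (255-A)×(255-B)/255, rounded to nearest integer
R: 255 - (255-197)×(255-168)/255 = 255 - 5046/255 ≈ 255 - 19.788 = 235.212 → 235
G: 255 - (255-240)×(255-127)/255 = 255 - 1920/255 ≈ 255 - 7.529 = 247.471 → 247
B: 255 - (255-98)×(255-155)/255 = 255 - 15700/255 ≈ 255 - 61.569 = 193.431 → 193
= RGB(235, 247, 193)


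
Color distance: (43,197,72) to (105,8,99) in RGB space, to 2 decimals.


d = √[(R₁-R₂)² + (G₁-G₂)² + (B₁-B₂)²]
d = √[(43-105)² + (197-8)² + (72-99)²]
d = √[3844 + 35721 + 729]
d = √40294
d ≈ 200.73


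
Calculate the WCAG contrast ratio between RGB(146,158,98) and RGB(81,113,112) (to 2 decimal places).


Linearize each sRGB channel c=v/255: c/12.92 if c ≤ 0.04045 else ((c+0.055)/1.055)^2.4
L = 0.2126×R_lin + 0.7152×G_lin + 0.0722×B_lin
Color 1 (146,158,98):
  R=146: 146/255≈0.5725 > 0.04045 → ((0.5725+0.055)/1.055)^2.4 ≈ 0.28744
  G=158: 158/255≈0.6196 > 0.04045 → ((0.6196+0.055)/1.055)^2.4 ≈ 0.34191
  B=98: 98/255≈0.3843 > 0.04045 → ((0.3843+0.055)/1.055)^2.4 ≈ 0.12214
  L1 = 0.2126×0.28744 + 0.7152×0.34191 + 0.0722×0.12214 ≈ 0.31447
Color 2 (81,113,112):
  R=81: 81/255≈0.3176 > 0.04045 → ((0.3176+0.055)/1.055)^2.4 ≈ 0.08228
  G=113: 113/255≈0.4431 > 0.04045 → ((0.4431+0.055)/1.055)^2.4 ≈ 0.16513
  B=112: 112/255≈0.4392 > 0.04045 → ((0.4392+0.055)/1.055)^2.4 ≈ 0.16203
  L2 = 0.2126×0.08228 + 0.7152×0.16513 + 0.0722×0.16203 ≈ 0.14729
Lighter = 0.31447, Darker = 0.14729
Ratio = (L_lighter + 0.05) / (L_darker + 0.05)
Ratio = (0.31447 + 0.05) / (0.14729 + 0.05) = 0.36447 / 0.19729 ≈ 1.8473
Ratio ≈ 1.85:1


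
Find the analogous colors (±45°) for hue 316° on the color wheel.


Base hue: 316°
Left analog: (316 - 45) mod 360 = 271°
Right analog: (316 + 45) mod 360 = 1°
Analogous hues = 271° and 1°


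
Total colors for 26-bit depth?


Colors = 2^bits = 2^26
= 67,108,864 colors


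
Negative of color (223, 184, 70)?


Invert: (255-R, 255-G, 255-B)
R: 255-223 = 32
G: 255-184 = 71
B: 255-70 = 185
= RGB(32, 71, 185)


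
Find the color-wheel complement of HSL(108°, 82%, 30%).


Complement = opposite side of color wheel = hue + 180°
H' = (108 + 180) mod 360 = 288°
S and L unchanged.
= HSL(288°, 82%, 30%)


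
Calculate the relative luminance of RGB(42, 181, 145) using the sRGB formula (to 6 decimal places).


Linearize each channel (sRGB transfer function): c = v/255; c_lin = c/12.92 if c ≤ 0.04045, else ((c+0.055)/1.055)^2.4
  R: 42/255 ≈ 0.164706 > 0.04045 → ((0.164706+0.055)/1.055)^2.4 ≈ 0.023153
  G: 181/255 ≈ 0.709804 > 0.04045 → ((0.709804+0.055)/1.055)^2.4 ≈ 0.462077
  B: 145/255 ≈ 0.568627 > 0.04045 → ((0.568627+0.055)/1.055)^2.4 ≈ 0.283149
R_lin = 0.023153, G_lin = 0.462077, B_lin = 0.283149
L = 0.2126×R + 0.7152×G + 0.0722×B
L = 0.2126×0.023153 + 0.7152×0.462077 + 0.0722×0.283149
L ≈ 0.355843


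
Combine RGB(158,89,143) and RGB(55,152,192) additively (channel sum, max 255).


Additive: each channel = min(255, C₁+C₂)
R: 158+55 = 213 → 213
G: 89+152 = 241 → 241
B: 143+192 = 335 → 255
= RGB(213, 241, 255)


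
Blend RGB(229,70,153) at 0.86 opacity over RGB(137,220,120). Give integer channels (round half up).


C = α×F + (1-α)×B, with 1-α = 0.14
R: 0.86×229 + 0.14×137 = 196.94 + 19.18 = 216.12 → 216
G: 0.86×70 + 0.14×220 = 60.20 + 30.80 = 91.00 → 91
B: 0.86×153 + 0.14×120 = 131.58 + 16.80 = 148.38 → 148
= RGB(216, 91, 148)


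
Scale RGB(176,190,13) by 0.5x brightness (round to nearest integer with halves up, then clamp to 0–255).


Multiply each channel by 0.5, round half up, clamp to [0, 255]
R: 176×0.5 = 88
G: 190×0.5 = 95
B: 13×0.5 = 6.5 → round → 7
= RGB(88, 95, 7)


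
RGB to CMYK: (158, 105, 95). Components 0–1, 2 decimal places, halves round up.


R'=158/255≈0.6196, G'=105/255≈0.4118, B'=95/255≈0.3725
K = 1 - max(R',G',B') = 1 - 158/255 = 97/255 = 0.38039… → 0.38
(1-R'-K)/(1-K) simplifies to (max-R)/max with max = 158:
C = (158-158)/158 = 0/158 = 0 → 0.00
M = (158-105)/158 = 53/158 = 0.33544… → 0.34
Y = (158-95)/158 = 63/158 = 0.39873… → 0.40
= CMYK(0.00, 0.34, 0.40, 0.38)


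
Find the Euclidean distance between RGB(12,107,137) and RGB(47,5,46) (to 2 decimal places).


d = √[(R₁-R₂)² + (G₁-G₂)² + (B₁-B₂)²]
d = √[(12-47)² + (107-5)² + (137-46)²]
d = √[1225 + 10404 + 8281]
d = √19910
d ≈ 141.10


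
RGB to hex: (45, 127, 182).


R = 45 → 2D (hex)
G = 127 → 7F (hex)
B = 182 → B6 (hex)
Hex = #2D7FB6


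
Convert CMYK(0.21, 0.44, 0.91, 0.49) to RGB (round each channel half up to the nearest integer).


R = 255 × (1-C) × (1-K) = 255 × 0.79 × 0.51 = 102.7395 → 103
G = 255 × (1-M) × (1-K) = 255 × 0.56 × 0.51 = 72.828 → 73
B = 255 × (1-Y) × (1-K) = 255 × 0.09 × 0.51 = 11.7045 → 12
= RGB(103, 73, 12)


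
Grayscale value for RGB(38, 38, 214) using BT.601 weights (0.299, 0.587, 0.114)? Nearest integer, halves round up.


Gray = 0.299×R + 0.587×G + 0.114×B
Gray = 0.299×38 + 0.587×38 + 0.114×214
Gray = 11.362 + 22.306 + 24.396
Gray = 58.064 → round half up → 58
Gray = 58


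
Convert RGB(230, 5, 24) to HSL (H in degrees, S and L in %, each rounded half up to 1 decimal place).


Normalize: R'=230/255≈0.9020, G'=5/255≈0.0196, B'=24/255≈0.0941
Max=230/255, Min=5/255, Δ=Max-Min=225/255
L = (Max+Min)/2 = (230+5)/510 = 235/510 = 0.46078… → L = 46.1%
L ≤ 0.5 → S = Δ/(Max+Min) = 225/(230+5) = 225/235 = 0.95744… → S = 95.7%
(the 1/255 factors cancel in S and H, so raw channel differences can be used)
Max is R' → H = 60 × (((G-B)/Δ) mod 6) = 60 × (((5-24)/225) mod 6)
  (-19)/225 = -0.0844…; negative, so add 6 → 5.9155…
  H = 60 × 5.9155… = 354.933…° → H = 354.9°
= HSL(354.9°, 95.7%, 46.1%)


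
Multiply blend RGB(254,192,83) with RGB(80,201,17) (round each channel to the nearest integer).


Multiply: C = A×B/255, rounded to nearest integer
R: 254×80/255 = 20320/255 ≈ 79.686 → 80
G: 192×201/255 = 38592/255 ≈ 151.341 → 151
B: 83×17/255 = 1411/255 ≈ 5.533 → 6
= RGB(80, 151, 6)


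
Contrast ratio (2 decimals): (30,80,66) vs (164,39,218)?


Linearize each sRGB channel c=v/255: c/12.92 if c ≤ 0.04045 else ((c+0.055)/1.055)^2.4
L = 0.2126×R_lin + 0.7152×G_lin + 0.0722×B_lin
Color 1 (30,80,66):
  R=30: 30/255≈0.1176 > 0.04045 → ((0.1176+0.055)/1.055)^2.4 ≈ 0.01298
  G=80: 80/255≈0.3137 > 0.04045 → ((0.3137+0.055)/1.055)^2.4 ≈ 0.08022
  B=66: 66/255≈0.2588 > 0.04045 → ((0.2588+0.055)/1.055)^2.4 ≈ 0.05448
  L1 = 0.2126×0.01298 + 0.7152×0.08022 + 0.0722×0.05448 ≈ 0.06407
Color 2 (164,39,218):
  R=164: 164/255≈0.6431 > 0.04045 → ((0.6431+0.055)/1.055)^2.4 ≈ 0.37124
  G=39: 39/255≈0.1529 > 0.04045 → ((0.1529+0.055)/1.055)^2.4 ≈ 0.02029
  B=218: 218/255≈0.8549 > 0.04045 → ((0.8549+0.055)/1.055)^2.4 ≈ 0.70110
  L2 = 0.2126×0.37124 + 0.7152×0.02029 + 0.0722×0.70110 ≈ 0.14406
Lighter = 0.14406, Darker = 0.06407
Ratio = (L_lighter + 0.05) / (L_darker + 0.05)
Ratio = (0.14406 + 0.05) / (0.06407 + 0.05) = 0.19406 / 0.11407 ≈ 1.7012
Ratio ≈ 1.70:1


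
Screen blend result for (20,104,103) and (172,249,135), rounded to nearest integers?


Screen: C = 255 - (255-A)×(255-B)/255, rounded to nearest integer
R: 255 - (255-20)×(255-172)/255 = 255 - 19505/255 ≈ 255 - 76.490 = 178.510 → 179
G: 255 - (255-104)×(255-249)/255 = 255 - 906/255 ≈ 255 - 3.553 = 251.447 → 251
B: 255 - (255-103)×(255-135)/255 = 255 - 18240/255 ≈ 255 - 71.529 = 183.471 → 183
= RGB(179, 251, 183)


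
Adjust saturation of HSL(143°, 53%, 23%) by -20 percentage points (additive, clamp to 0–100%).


Original S = 53%
Adjustment = -20 percentage points
New S = 53 + (-20) = 33
Clamp to [0, 100] → 33
= HSL(143°, 33%, 23%)


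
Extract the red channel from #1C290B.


Color: #1C290B
R = 1C = 28
G = 29 = 41
B = 0B = 11
Red = 28


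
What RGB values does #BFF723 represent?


BF → 191 (R)
F7 → 247 (G)
23 → 35 (B)
= RGB(191, 247, 35)


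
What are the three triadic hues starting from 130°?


Triadic: equally spaced at 120° intervals
H1 = 130°
H2 = (130 + 120) mod 360 = 250°
H3 = (130 + 240) mod 360 = 10°
Triadic = 130°, 250°, 10°


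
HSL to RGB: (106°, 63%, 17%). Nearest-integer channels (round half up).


H=106°, S=0.63, L=0.17
C = (1-|2L-1|)×S = (1-|-0.66|)×0.63 = 0.2142
H' = H/60 = 106/60 ≈ 1.7667; X = C×(1-|H' mod 2 - 1|) = 0.04998
m = L - C/2 = 0.17 - 0.1071 = 0.0629
Sector ⌊H'⌋ = 1 → (R',G',B') = (0.04998, 0.2142, 0.0)
RGB = ((R'+m)×255, (G'+m)×255, (B'+m)×255) = (28.7844, 70.6605, 16.0395)
Round half up → RGB(29, 71, 16)


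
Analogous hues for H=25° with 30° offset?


Base hue: 25°
Left analog: (25 - 30) mod 360 = 355°
Right analog: (25 + 30) mod 360 = 55°
Analogous hues = 355° and 55°


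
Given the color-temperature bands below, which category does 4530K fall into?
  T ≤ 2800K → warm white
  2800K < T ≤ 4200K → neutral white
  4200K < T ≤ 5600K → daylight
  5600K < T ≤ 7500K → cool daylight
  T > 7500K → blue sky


Temperature: 4530K
4200K < 4530K ≤ 5600K → daylight
Classification: daylight


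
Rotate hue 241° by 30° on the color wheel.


New hue = (H + rotation) mod 360
New hue = (241 + 30) mod 360
= 271 mod 360
= 271°


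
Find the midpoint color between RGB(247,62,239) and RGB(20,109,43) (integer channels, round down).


Midpoint: each channel = ⌊(C₁+C₂)/2⌋
R: ⌊(247+20)/2⌋ = 133
G: ⌊(62+109)/2⌋ = 85
B: ⌊(239+43)/2⌋ = 141
= RGB(133, 85, 141)


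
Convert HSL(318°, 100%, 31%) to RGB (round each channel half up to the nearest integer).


H=318°, S=1.00, L=0.31
C = (1-|2L-1|)×S = (1-|-0.38|)×1.00 = 0.62
H' = H/60 = 318/60 ≈ 5.3000; X = C×(1-|H' mod 2 - 1|) = 0.434
m = L - C/2 = 0.31 - 0.31 = 0
Sector ⌊H'⌋ = 5 → (R',G',B') = (0.62, 0.0, 0.434)
RGB = ((R'+m)×255, (G'+m)×255, (B'+m)×255) = (158.1, 0.0, 110.67)
Round half up → RGB(158, 0, 111)


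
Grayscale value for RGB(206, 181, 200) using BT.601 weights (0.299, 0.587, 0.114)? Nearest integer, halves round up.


Gray = 0.299×R + 0.587×G + 0.114×B
Gray = 0.299×206 + 0.587×181 + 0.114×200
Gray = 61.594 + 106.247 + 22.800
Gray = 190.641 → round half up → 191
Gray = 191


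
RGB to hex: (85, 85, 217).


R = 85 → 55 (hex)
G = 85 → 55 (hex)
B = 217 → D9 (hex)
Hex = #5555D9


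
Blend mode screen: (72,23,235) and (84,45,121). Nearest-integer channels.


Screen: C = 255 - (255-A)×(255-B)/255, rounded to nearest integer
R: 255 - (255-72)×(255-84)/255 = 255 - 31293/255 ≈ 255 - 122.718 = 132.282 → 132
G: 255 - (255-23)×(255-45)/255 = 255 - 48720/255 ≈ 255 - 191.059 = 63.941 → 64
B: 255 - (255-235)×(255-121)/255 = 255 - 2680/255 ≈ 255 - 10.510 = 244.490 → 244
= RGB(132, 64, 244)
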